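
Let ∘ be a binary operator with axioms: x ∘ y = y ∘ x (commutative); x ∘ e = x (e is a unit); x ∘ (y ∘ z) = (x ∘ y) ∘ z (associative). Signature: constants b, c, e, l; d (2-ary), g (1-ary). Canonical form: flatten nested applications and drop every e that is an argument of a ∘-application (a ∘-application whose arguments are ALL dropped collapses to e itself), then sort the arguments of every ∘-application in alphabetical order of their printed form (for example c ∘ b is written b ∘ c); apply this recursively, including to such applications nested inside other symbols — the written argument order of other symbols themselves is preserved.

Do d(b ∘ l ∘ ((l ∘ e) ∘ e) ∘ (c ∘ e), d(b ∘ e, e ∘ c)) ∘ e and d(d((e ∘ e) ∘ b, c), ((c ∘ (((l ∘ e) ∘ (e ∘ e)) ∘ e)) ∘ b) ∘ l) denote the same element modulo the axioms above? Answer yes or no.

Left:  d(b ∘ l ∘ ((l ∘ e) ∘ e) ∘ (c ∘ e), d(b ∘ e, e ∘ c)) ∘ e
  Inside:  d(b ∘ l ∘ ((l ∘ e) ∘ e) ∘ (c ∘ e), d(b ∘ e, e ∘ c))  →  d(b ∘ c ∘ l ∘ l, d(b, c))
  Drop the unit:  drop e
  Order the arguments:  d(b ∘ c ∘ l ∘ l, d(b, c))
Right:  d(d((e ∘ e) ∘ b, c), ((c ∘ (((l ∘ e) ∘ (e ∘ e)) ∘ e)) ∘ b) ∘ l)
  Work inside:  ((c ∘ (((l ∘ e) ∘ (e ∘ e)) ∘ e)) ∘ b) ∘ l
  Flatten:  c ∘ l ∘ e ∘ e ∘ e ∘ e ∘ b ∘ l
  Unit:  drop e (×4)
  Order the arguments:  b ∘ c ∘ l ∘ l
  Put back:  d(d(b, c), b ∘ c ∘ l ∘ l)

Answer: no — d(b ∘ c ∘ l ∘ l, d(b, c)) vs d(d(b, c), b ∘ c ∘ l ∘ l)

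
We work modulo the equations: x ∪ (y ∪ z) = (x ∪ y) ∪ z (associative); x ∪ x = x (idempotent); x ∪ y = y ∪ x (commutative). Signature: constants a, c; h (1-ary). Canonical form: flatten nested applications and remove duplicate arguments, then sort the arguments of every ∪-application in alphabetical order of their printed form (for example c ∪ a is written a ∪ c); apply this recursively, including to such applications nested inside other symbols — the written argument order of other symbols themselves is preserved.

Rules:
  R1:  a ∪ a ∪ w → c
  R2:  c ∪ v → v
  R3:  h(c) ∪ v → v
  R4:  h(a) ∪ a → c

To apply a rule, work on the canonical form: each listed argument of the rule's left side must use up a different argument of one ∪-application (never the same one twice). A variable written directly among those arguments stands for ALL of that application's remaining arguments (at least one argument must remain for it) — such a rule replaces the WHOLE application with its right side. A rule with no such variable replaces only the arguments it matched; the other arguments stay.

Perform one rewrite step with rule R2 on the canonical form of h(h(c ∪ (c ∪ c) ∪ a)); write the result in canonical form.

Canonical form:  h(h(a ∪ c))
Match R2:  consume c;  v := a
Every leftover argument binds to the variable; the entire application is replaced.
Result:  h(h(a))

Answer: h(h(a))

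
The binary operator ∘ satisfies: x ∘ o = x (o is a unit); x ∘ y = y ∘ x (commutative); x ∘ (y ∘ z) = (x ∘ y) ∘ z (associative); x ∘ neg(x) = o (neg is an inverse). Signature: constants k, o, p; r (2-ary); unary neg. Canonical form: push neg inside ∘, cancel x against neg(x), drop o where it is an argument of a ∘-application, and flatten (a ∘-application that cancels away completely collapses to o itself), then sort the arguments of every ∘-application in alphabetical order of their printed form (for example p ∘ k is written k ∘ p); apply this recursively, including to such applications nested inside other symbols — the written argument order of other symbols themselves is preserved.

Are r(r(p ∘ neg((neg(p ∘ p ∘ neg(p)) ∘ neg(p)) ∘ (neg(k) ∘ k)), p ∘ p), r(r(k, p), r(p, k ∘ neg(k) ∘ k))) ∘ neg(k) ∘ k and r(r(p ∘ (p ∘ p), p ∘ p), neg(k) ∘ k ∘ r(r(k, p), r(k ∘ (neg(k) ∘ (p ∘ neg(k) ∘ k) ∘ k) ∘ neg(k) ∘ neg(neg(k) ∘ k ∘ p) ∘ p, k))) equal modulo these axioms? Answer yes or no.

Answer: yes — both canonical forms are r(r(p ∘ p ∘ p, p ∘ p), r(r(k, p), r(p, k)))

Derivation:
Left:  r(r(p ∘ neg((neg(p ∘ p ∘ neg(p)) ∘ neg(p)) ∘ (neg(k) ∘ k)), p ∘ p), r(r(k, p), r(p, k ∘ neg(k) ∘ k))) ∘ neg(k) ∘ k
  Push neg inside:  distribute neg over ∘ and collapse double neg
  Cancel:  k cancels
  Collect terms:  r(r(p ∘ p ∘ p, p ∘ p), r(r(k, p), r(p, k)))
Right:  r(r(p ∘ (p ∘ p), p ∘ p), neg(k) ∘ k ∘ r(r(k, p), r(k ∘ (neg(k) ∘ (p ∘ neg(k) ∘ k) ∘ k) ∘ neg(k) ∘ neg(neg(k) ∘ k ∘ p) ∘ p, k)))
  Descend into:  neg(k) ∘ k ∘ r(r(k, p), r(k ∘ (neg(k) ∘ (p ∘ neg(k) ∘ k) ∘ k) ∘ neg(k) ∘ neg(neg(k) ∘ k ∘ p) ∘ p, k))
  Push neg inside:  distribute neg over ∘ and collapse double neg
  Cancel:  k cancels
  Combine occurrences:  r(r(k, p), r(p, k))
  Reassemble:  r(r(p ∘ p ∘ p, p ∘ p), r(r(k, p), r(p, k)))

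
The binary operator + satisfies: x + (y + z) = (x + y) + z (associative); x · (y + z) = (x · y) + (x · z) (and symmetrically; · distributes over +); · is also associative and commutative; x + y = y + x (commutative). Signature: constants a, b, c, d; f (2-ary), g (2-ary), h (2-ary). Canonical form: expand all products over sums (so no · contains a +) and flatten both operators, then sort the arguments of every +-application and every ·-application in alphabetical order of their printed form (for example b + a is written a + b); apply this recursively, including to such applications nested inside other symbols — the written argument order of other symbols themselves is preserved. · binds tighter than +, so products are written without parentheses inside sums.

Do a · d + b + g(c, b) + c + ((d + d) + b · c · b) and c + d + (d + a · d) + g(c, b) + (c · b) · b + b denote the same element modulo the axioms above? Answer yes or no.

Answer: yes — both canonical forms are a · d + b + b · b · c + c + d + d + g(c, b)

Derivation:
Left:  a · d + b + g(c, b) + c + ((d + d) + b · c · b)
  Merge nested applications:  a · d + b + g(c, b) + c + d + d + b · b · c
  Sort arguments:  a · d + b + b · b · c + c + d + d + g(c, b)
Right:  c + d + (d + a · d) + g(c, b) + (c · b) · b + b
  Flatten:  c + d + d + a · d + g(c, b) + b · b · c + b
  Sort:  a · d + b + b · b · c + c + d + d + g(c, b)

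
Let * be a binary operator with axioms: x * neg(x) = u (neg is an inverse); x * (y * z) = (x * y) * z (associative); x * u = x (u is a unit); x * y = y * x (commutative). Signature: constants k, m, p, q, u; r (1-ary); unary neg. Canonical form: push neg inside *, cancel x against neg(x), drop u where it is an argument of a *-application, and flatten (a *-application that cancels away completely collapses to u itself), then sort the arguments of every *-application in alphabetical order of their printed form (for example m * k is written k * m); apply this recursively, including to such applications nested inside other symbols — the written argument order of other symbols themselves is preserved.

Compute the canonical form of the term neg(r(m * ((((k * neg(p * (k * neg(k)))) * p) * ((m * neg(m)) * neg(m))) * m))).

Push neg inside:  distribute neg over * and collapse double neg
Combine occurrences:  neg(r(k * m))

Answer: neg(r(k * m))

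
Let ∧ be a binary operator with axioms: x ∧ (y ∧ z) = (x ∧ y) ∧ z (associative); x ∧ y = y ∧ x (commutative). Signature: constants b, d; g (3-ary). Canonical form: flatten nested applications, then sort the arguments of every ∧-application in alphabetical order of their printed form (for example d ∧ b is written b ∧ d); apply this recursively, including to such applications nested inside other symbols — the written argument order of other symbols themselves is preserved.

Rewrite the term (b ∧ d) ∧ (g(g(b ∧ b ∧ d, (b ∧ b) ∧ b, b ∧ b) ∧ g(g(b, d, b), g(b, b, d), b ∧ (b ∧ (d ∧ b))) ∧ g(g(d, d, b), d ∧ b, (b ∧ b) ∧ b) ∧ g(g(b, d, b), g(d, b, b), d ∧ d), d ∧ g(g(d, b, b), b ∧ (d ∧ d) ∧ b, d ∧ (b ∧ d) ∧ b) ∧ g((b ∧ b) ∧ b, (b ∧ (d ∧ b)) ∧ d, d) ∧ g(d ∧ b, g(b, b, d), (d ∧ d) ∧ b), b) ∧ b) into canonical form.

Answer: b ∧ b ∧ d ∧ g(g(b ∧ b ∧ d, b ∧ b ∧ b, b ∧ b) ∧ g(g(b, d, b), g(b, b, d), b ∧ b ∧ b ∧ d) ∧ g(g(b, d, b), g(d, b, b), d ∧ d) ∧ g(g(d, d, b), b ∧ d, b ∧ b ∧ b), d ∧ g(b ∧ b ∧ b, b ∧ b ∧ d ∧ d, d) ∧ g(b ∧ d, g(b, b, d), b ∧ d ∧ d) ∧ g(g(d, b, b), b ∧ b ∧ d ∧ d, b ∧ b ∧ d ∧ d), b)

Derivation:
Merge nested applications:  b ∧ d ∧ g(g(b ∧ b ∧ d, (b ∧ b) ∧ b, b ∧ b) ∧ g(g(b, d, b), g(b, b, d), b ∧ (b ∧ (d ∧ b))) ∧ g(g(d, d, b), d ∧ b, (b ∧ b) ∧ b) ∧ g(g(b, d, b), g(d, b, b), d ∧ d), d ∧ g(g(d, b, b), b ∧ (d ∧ d) ∧ b, d ∧ (b ∧ d) ∧ b) ∧ g((b ∧ b) ∧ b, (b ∧ (d ∧ b)) ∧ d, d) ∧ g(d ∧ b, g(b, b, d), (d ∧ d) ∧ b), b) ∧ b
Inside:  g(g(b ∧ b ∧ d, (b ∧ b) ∧ b, b ∧ b) ∧ g(g(b, d, b), g(b, b, d), b ∧ (b ∧ (d ∧ b))) ∧ g(g(d, d, b), d ∧ b, (b ∧ b) ∧ b) ∧ g(g(b, d, b), g(d, b, b), d ∧ d), d ∧ g(g(d, b, b), b ∧ (d ∧ d) ∧ b, d ∧ (b ∧ d) ∧ b) ∧ g((b ∧ b) ∧ b, (b ∧ (d ∧ b)) ∧ d, d) ∧ g(d ∧ b, g(b, b, d), (d ∧ d) ∧ b), b)  →  g(g(b ∧ b ∧ d, b ∧ b ∧ b, b ∧ b) ∧ g(g(b, d, b), g(b, b, d), b ∧ b ∧ b ∧ d) ∧ g(g(b, d, b), g(d, b, b), d ∧ d) ∧ g(g(d, d, b), b ∧ d, b ∧ b ∧ b), d ∧ g(b ∧ b ∧ b, b ∧ b ∧ d ∧ d, d) ∧ g(b ∧ d, g(b, b, d), b ∧ d ∧ d) ∧ g(g(d, b, b), b ∧ b ∧ d ∧ d, b ∧ b ∧ d ∧ d), b)
Sort:  b ∧ b ∧ d ∧ g(g(b ∧ b ∧ d, b ∧ b ∧ b, b ∧ b) ∧ g(g(b, d, b), g(b, b, d), b ∧ b ∧ b ∧ d) ∧ g(g(b, d, b), g(d, b, b), d ∧ d) ∧ g(g(d, d, b), b ∧ d, b ∧ b ∧ b), d ∧ g(b ∧ b ∧ b, b ∧ b ∧ d ∧ d, d) ∧ g(b ∧ d, g(b, b, d), b ∧ d ∧ d) ∧ g(g(d, b, b), b ∧ b ∧ d ∧ d, b ∧ b ∧ d ∧ d), b)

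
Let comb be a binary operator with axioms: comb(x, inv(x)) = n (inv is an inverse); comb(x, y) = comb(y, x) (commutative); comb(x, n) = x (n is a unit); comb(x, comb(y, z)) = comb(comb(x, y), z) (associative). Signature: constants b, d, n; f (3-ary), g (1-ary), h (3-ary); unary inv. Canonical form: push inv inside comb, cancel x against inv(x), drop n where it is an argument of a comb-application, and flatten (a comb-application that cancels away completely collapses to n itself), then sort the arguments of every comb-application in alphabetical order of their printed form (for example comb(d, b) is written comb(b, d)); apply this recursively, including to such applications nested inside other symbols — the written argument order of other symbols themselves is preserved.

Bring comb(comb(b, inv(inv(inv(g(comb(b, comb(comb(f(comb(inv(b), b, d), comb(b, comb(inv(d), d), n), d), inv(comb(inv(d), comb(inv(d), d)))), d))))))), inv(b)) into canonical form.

Answer: inv(g(comb(b, d, d, f(d, b, d))))

Derivation:
Push inv inside:  distribute inv over comb and collapse double inv
Cancel:  b cancels
Collect:  inv(g(comb(b, d, d, f(d, b, d))))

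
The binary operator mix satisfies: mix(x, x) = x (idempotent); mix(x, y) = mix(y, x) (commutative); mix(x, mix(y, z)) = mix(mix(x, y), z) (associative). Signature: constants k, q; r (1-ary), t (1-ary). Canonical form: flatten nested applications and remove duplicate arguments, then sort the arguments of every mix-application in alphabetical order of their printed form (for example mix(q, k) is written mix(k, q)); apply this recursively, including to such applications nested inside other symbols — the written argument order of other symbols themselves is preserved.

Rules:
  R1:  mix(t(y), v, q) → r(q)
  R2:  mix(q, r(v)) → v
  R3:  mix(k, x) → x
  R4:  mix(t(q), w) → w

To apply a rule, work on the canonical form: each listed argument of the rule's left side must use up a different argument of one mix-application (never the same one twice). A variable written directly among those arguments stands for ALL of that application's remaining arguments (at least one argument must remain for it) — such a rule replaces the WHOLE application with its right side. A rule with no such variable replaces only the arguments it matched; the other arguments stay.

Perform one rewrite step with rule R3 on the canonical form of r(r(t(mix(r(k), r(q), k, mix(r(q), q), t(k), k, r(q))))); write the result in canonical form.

Canonical form:  r(r(t(mix(k, q, r(k), r(q), t(k)))))
Apply R3:  consuming k;  x := mix(q, r(k), r(q), t(k))
The variable takes the whole remainder — replace the entire application.
Result:  r(r(t(mix(q, r(k), r(q), t(k)))))

Answer: r(r(t(mix(q, r(k), r(q), t(k)))))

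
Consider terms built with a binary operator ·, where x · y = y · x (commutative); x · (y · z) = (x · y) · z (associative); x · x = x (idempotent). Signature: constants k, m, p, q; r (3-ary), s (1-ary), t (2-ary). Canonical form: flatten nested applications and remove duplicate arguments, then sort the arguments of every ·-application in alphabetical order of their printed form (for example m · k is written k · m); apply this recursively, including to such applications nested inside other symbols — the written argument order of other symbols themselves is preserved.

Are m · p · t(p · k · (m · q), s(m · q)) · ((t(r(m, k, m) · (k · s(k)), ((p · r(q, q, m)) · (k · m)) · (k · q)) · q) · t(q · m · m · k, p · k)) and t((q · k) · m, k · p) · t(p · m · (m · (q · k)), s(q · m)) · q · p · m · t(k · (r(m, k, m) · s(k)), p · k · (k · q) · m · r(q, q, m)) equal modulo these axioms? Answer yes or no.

Left:  m · p · t(p · k · (m · q), s(m · q)) · ((t(r(m, k, m) · (k · s(k)), ((p · r(q, q, m)) · (k · m)) · (k · q)) · q) · t(q · m · m · k, p · k))
  Flatten:  m · p · t(p · k · (m · q), s(m · q)) · t(r(m, k, m) · (k · s(k)), ((p · r(q, q, m)) · (k · m)) · (k · q)) · q · t(q · m · m · k, p · k)
  Inside:  t(p · k · (m · q), s(m · q))  →  t(k · m · p · q, s(m · q))
  Simplify inside:  t(r(m, k, m) · (k · s(k)), ((p · r(q, q, m)) · (k · m)) · (k · q))  →  t(k · r(m, k, m) · s(k), k · m · p · q · r(q, q, m))
  Canonicalize subterm:  t(q · m · m · k, p · k)  →  t(k · m · q, k · p)
  Sort:  m · p · q · t(k · m · p · q, s(m · q)) · t(k · m · q, k · p) · t(k · r(m, k, m) · s(k), k · m · p · q · r(q, q, m))
Right:  t((q · k) · m, k · p) · t(p · m · (m · (q · k)), s(q · m)) · q · p · m · t(k · (r(m, k, m) · s(k)), p · k · (k · q) · m · r(q, q, m))
  Inside:  t((q · k) · m, k · p)  →  t(k · m · q, k · p)
  Canonicalize subterm:  t(p · m · (m · (q · k)), s(q · m))  →  t(k · m · p · q, s(m · q))
  Inside:  t(k · (r(m, k, m) · s(k)), p · k · (k · q) · m · r(q, q, m))  →  t(k · r(m, k, m) · s(k), k · m · p · q · r(q, q, m))
  Sort arguments:  m · p · q · t(k · m · p · q, s(m · q)) · t(k · m · q, k · p) · t(k · r(m, k, m) · s(k), k · m · p · q · r(q, q, m))

Answer: yes — both canonical forms are m · p · q · t(k · m · p · q, s(m · q)) · t(k · m · q, k · p) · t(k · r(m, k, m) · s(k), k · m · p · q · r(q, q, m))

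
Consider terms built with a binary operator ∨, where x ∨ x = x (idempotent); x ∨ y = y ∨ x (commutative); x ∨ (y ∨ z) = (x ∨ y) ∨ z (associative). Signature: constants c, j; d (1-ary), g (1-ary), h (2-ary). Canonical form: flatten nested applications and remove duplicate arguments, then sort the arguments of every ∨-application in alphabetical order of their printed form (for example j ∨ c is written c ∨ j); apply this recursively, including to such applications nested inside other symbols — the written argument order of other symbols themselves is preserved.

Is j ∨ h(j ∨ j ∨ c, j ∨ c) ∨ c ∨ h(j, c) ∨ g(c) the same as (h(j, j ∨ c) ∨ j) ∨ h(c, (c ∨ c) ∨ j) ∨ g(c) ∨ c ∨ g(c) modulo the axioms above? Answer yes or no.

Left:  j ∨ h(j ∨ j ∨ c, j ∨ c) ∨ c ∨ h(j, c) ∨ g(c)
  Canonicalize subterm:  h(j ∨ j ∨ c, j ∨ c)  →  h(c ∨ j, c ∨ j)
  Sort:  c ∨ g(c) ∨ h(c ∨ j, c ∨ j) ∨ h(j, c) ∨ j
Right:  (h(j, j ∨ c) ∨ j) ∨ h(c, (c ∨ c) ∨ j) ∨ g(c) ∨ c ∨ g(c)
  Flatten:  h(j, j ∨ c) ∨ j ∨ h(c, (c ∨ c) ∨ j) ∨ g(c) ∨ c ∨ g(c)
  Inside:  h(j, j ∨ c)  →  h(j, c ∨ j)
  Canonicalize subterm:  h(c, (c ∨ c) ∨ j)  →  h(c, c ∨ j)
  Idempotence:  drop duplicate g(c)
  Order the arguments:  c ∨ g(c) ∨ h(c, c ∨ j) ∨ h(j, c ∨ j) ∨ j

Answer: no — c ∨ g(c) ∨ h(c ∨ j, c ∨ j) ∨ h(j, c) ∨ j vs c ∨ g(c) ∨ h(c, c ∨ j) ∨ h(j, c ∨ j) ∨ j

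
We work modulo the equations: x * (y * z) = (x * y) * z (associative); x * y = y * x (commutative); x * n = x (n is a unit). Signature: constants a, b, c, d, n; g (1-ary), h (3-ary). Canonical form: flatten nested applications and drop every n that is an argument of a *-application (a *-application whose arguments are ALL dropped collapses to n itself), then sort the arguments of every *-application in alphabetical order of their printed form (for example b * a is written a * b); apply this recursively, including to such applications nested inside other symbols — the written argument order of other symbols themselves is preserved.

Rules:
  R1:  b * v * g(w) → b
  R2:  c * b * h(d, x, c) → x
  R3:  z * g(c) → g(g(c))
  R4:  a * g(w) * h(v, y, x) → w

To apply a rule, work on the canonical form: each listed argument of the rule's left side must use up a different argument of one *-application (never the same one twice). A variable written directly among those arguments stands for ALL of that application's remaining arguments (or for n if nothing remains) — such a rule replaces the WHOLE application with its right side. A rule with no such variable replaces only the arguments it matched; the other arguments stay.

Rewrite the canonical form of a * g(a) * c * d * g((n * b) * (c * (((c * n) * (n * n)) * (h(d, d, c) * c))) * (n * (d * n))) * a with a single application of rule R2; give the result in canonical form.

Canonical form:  a * a * c * d * g(a) * g(b * c * c * c * d * h(d, d, c))
Apply R2:  consuming b, c, h(d, d, c);  x := d
Result:  a * a * c * d * g(a) * g(c * c * d * d)

Answer: a * a * c * d * g(a) * g(c * c * d * d)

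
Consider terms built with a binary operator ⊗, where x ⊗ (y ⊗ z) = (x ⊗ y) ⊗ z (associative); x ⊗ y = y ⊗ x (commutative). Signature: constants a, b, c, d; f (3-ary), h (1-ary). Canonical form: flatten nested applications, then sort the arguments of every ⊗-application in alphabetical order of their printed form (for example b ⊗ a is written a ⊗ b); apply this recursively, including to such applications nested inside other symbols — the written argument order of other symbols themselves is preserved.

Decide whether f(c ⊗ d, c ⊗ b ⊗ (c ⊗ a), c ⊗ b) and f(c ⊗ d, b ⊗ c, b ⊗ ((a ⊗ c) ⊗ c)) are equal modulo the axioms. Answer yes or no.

Left:  f(c ⊗ d, c ⊗ b ⊗ (c ⊗ a), c ⊗ b)
  Descend into:  c ⊗ b ⊗ (c ⊗ a)
  Un-nest:  c ⊗ b ⊗ c ⊗ a
  Sort arguments:  a ⊗ b ⊗ c ⊗ c
  Reassemble:  f(c ⊗ d, a ⊗ b ⊗ c ⊗ c, b ⊗ c)
Right:  f(c ⊗ d, b ⊗ c, b ⊗ ((a ⊗ c) ⊗ c))
  Work inside:  b ⊗ ((a ⊗ c) ⊗ c)
  Merge nested applications:  b ⊗ a ⊗ c ⊗ c
  Order the arguments:  a ⊗ b ⊗ c ⊗ c
  Put back:  f(c ⊗ d, b ⊗ c, a ⊗ b ⊗ c ⊗ c)

Answer: no — f(c ⊗ d, a ⊗ b ⊗ c ⊗ c, b ⊗ c) vs f(c ⊗ d, b ⊗ c, a ⊗ b ⊗ c ⊗ c)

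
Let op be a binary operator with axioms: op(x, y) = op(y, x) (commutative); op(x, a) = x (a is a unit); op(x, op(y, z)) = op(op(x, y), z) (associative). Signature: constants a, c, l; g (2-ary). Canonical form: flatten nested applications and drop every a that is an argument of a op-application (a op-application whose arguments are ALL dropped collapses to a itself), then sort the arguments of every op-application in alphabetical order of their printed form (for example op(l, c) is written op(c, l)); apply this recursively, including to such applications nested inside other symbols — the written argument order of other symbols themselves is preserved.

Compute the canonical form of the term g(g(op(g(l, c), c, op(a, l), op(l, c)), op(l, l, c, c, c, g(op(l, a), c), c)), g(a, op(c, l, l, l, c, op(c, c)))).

Answer: g(g(op(c, c, g(l, c), l, l), op(c, c, c, c, g(l, c), l, l)), g(a, op(c, c, c, c, l, l, l)))

Derivation:
Work inside:  op(l, l, c, c, c, g(op(l, a), c), c)
Canonicalize subterm:  g(op(l, a), c)  →  g(l, c)
Sort arguments:  op(c, c, c, c, g(l, c), l, l)
Put back:  g(g(op(c, c, g(l, c), l, l), op(c, c, c, c, g(l, c), l, l)), g(a, op(c, c, c, c, l, l, l)))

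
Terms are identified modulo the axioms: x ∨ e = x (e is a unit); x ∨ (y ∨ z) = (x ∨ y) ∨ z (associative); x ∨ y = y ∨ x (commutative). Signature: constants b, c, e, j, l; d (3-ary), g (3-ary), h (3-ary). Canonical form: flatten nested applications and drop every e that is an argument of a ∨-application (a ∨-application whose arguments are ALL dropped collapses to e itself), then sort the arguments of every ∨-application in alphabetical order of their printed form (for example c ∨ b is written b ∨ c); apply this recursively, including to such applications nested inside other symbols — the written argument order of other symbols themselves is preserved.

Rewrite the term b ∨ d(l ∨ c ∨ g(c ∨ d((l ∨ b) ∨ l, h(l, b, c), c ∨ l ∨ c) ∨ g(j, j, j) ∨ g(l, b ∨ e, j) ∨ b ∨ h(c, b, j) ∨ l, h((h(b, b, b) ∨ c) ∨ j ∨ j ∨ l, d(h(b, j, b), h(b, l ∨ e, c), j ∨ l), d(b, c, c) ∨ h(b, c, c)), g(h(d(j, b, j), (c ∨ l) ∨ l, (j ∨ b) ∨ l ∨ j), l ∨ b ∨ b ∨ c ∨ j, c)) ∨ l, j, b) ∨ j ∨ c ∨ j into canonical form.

Inside:  d(l ∨ c ∨ g(c ∨ d((l ∨ b) ∨ l, h(l, b, c), c ∨ l ∨ c) ∨ g(j, j, j) ∨ g(l, b ∨ e, j) ∨ b ∨ h(c, b, j) ∨ l, h((h(b, b, b) ∨ c) ∨ j ∨ j ∨ l, d(h(b, j, b), h(b, l ∨ e, c), j ∨ l), d(b, c, c) ∨ h(b, c, c)), g(h(d(j, b, j), (c ∨ l) ∨ l, (j ∨ b) ∨ l ∨ j), l ∨ b ∨ b ∨ c ∨ j, c)) ∨ l, j, b)  →  d(c ∨ g(b ∨ c ∨ d(b ∨ l ∨ l, h(l, b, c), c ∨ c ∨ l) ∨ g(j, j, j) ∨ g(l, b, j) ∨ h(c, b, j) ∨ l, h(c ∨ h(b, b, b) ∨ j ∨ j ∨ l, d(h(b, j, b), h(b, l, c), j ∨ l), d(b, c, c) ∨ h(b, c, c)), g(h(d(j, b, j), c ∨ l ∨ l, b ∨ j ∨ j ∨ l), b ∨ b ∨ c ∨ j ∨ l, c)) ∨ l ∨ l, j, b)
Sort arguments:  b ∨ c ∨ d(c ∨ g(b ∨ c ∨ d(b ∨ l ∨ l, h(l, b, c), c ∨ c ∨ l) ∨ g(j, j, j) ∨ g(l, b, j) ∨ h(c, b, j) ∨ l, h(c ∨ h(b, b, b) ∨ j ∨ j ∨ l, d(h(b, j, b), h(b, l, c), j ∨ l), d(b, c, c) ∨ h(b, c, c)), g(h(d(j, b, j), c ∨ l ∨ l, b ∨ j ∨ j ∨ l), b ∨ b ∨ c ∨ j ∨ l, c)) ∨ l ∨ l, j, b) ∨ j ∨ j

Answer: b ∨ c ∨ d(c ∨ g(b ∨ c ∨ d(b ∨ l ∨ l, h(l, b, c), c ∨ c ∨ l) ∨ g(j, j, j) ∨ g(l, b, j) ∨ h(c, b, j) ∨ l, h(c ∨ h(b, b, b) ∨ j ∨ j ∨ l, d(h(b, j, b), h(b, l, c), j ∨ l), d(b, c, c) ∨ h(b, c, c)), g(h(d(j, b, j), c ∨ l ∨ l, b ∨ j ∨ j ∨ l), b ∨ b ∨ c ∨ j ∨ l, c)) ∨ l ∨ l, j, b) ∨ j ∨ j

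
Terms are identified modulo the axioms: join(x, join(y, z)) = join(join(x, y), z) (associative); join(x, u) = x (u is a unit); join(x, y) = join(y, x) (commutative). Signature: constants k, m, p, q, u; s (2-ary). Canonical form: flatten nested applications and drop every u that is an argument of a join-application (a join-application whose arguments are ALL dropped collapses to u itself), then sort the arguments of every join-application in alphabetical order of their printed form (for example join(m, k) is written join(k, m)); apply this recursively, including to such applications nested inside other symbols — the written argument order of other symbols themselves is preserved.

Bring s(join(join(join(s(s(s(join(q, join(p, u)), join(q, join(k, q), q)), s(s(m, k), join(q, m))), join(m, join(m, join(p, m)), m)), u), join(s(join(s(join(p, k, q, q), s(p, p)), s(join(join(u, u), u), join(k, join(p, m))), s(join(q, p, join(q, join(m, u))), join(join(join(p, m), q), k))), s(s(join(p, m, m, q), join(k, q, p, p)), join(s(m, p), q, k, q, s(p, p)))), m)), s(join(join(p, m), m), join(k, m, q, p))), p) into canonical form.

Answer: s(join(m, s(join(m, m, p), join(k, m, p, q)), s(join(s(join(k, p, q, q), s(p, p)), s(join(m, p, q, q), join(k, m, p, q)), s(u, join(k, m, p))), s(s(join(m, m, p, q), join(k, p, p, q)), join(k, q, q, s(m, p), s(p, p)))), s(s(s(join(p, q), join(k, q, q, q)), s(s(m, k), join(m, q))), join(m, m, m, m, p))), p)

Derivation:
Descend into:  join(join(join(s(s(s(join(q, join(p, u)), join(q, join(k, q), q)), s(s(m, k), join(q, m))), join(m, join(m, join(p, m)), m)), u), join(s(join(s(join(p, k, q, q), s(p, p)), s(join(join(u, u), u), join(k, join(p, m))), s(join(q, p, join(q, join(m, u))), join(join(join(p, m), q), k))), s(s(join(p, m, m, q), join(k, q, p, p)), join(s(m, p), q, k, q, s(p, p)))), m)), s(join(join(p, m), m), join(k, m, q, p)))
Un-nest:  join(s(s(s(join(q, join(p, u)), join(q, join(k, q), q)), s(s(m, k), join(q, m))), join(m, join(m, join(p, m)), m)), u, s(join(s(join(p, k, q, q), s(p, p)), s(join(join(u, u), u), join(k, join(p, m))), s(join(q, p, join(q, join(m, u))), join(join(join(p, m), q), k))), s(s(join(p, m, m, q), join(k, q, p, p)), join(s(m, p), q, k, q, s(p, p)))), m, s(join(join(p, m), m), join(k, m, q, p)))
Simplify inside:  s(s(s(join(q, join(p, u)), join(q, join(k, q), q)), s(s(m, k), join(q, m))), join(m, join(m, join(p, m)), m))  →  s(s(s(join(p, q), join(k, q, q, q)), s(s(m, k), join(m, q))), join(m, m, m, m, p))
Simplify inside:  s(join(s(join(p, k, q, q), s(p, p)), s(join(join(u, u), u), join(k, join(p, m))), s(join(q, p, join(q, join(m, u))), join(join(join(p, m), q), k))), s(s(join(p, m, m, q), join(k, q, p, p)), join(s(m, p), q, k, q, s(p, p))))  →  s(join(s(join(k, p, q, q), s(p, p)), s(join(m, p, q, q), join(k, m, p, q)), s(u, join(k, m, p))), s(s(join(m, m, p, q), join(k, p, p, q)), join(k, q, q, s(m, p), s(p, p))))
Inside:  s(join(join(p, m), m), join(k, m, q, p))  →  s(join(m, m, p), join(k, m, p, q))
Unit:  drop u
Sort:  join(m, s(join(m, m, p), join(k, m, p, q)), s(join(s(join(k, p, q, q), s(p, p)), s(join(m, p, q, q), join(k, m, p, q)), s(u, join(k, m, p))), s(s(join(m, m, p, q), join(k, p, p, q)), join(k, q, q, s(m, p), s(p, p)))), s(s(s(join(p, q), join(k, q, q, q)), s(s(m, k), join(m, q))), join(m, m, m, m, p)))
Reassemble:  s(join(m, s(join(m, m, p), join(k, m, p, q)), s(join(s(join(k, p, q, q), s(p, p)), s(join(m, p, q, q), join(k, m, p, q)), s(u, join(k, m, p))), s(s(join(m, m, p, q), join(k, p, p, q)), join(k, q, q, s(m, p), s(p, p)))), s(s(s(join(p, q), join(k, q, q, q)), s(s(m, k), join(m, q))), join(m, m, m, m, p))), p)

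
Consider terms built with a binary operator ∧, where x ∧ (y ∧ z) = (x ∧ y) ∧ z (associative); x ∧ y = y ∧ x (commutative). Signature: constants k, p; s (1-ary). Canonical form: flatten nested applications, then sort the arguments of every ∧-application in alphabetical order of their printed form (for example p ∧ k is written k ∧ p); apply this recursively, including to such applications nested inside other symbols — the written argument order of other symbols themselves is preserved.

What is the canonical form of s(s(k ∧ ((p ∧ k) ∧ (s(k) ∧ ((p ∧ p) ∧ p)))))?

Descend into:  k ∧ ((p ∧ k) ∧ (s(k) ∧ ((p ∧ p) ∧ p)))
Un-nest:  k ∧ p ∧ k ∧ s(k) ∧ p ∧ p ∧ p
Order the arguments:  k ∧ k ∧ p ∧ p ∧ p ∧ p ∧ s(k)
Put back:  s(s(k ∧ k ∧ p ∧ p ∧ p ∧ p ∧ s(k)))

Answer: s(s(k ∧ k ∧ p ∧ p ∧ p ∧ p ∧ s(k)))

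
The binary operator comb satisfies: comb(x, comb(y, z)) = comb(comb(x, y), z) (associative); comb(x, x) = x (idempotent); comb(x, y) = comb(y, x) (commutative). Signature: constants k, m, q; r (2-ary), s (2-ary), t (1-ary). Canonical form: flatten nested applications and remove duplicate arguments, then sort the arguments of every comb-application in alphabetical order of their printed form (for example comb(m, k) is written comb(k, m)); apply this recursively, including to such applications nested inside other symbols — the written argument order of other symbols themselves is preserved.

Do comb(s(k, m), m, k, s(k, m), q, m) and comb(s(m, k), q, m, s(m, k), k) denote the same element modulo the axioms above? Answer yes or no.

Answer: no — comb(k, m, q, s(k, m)) vs comb(k, m, q, s(m, k))

Derivation:
Left:  comb(s(k, m), m, k, s(k, m), q, m)
  Deduplicate:  drop duplicate s(k, m), m
  Order the arguments:  comb(k, m, q, s(k, m))
Right:  comb(s(m, k), q, m, s(m, k), k)
  Drop duplicates:  drop duplicate s(m, k)
  Sort arguments:  comb(k, m, q, s(m, k))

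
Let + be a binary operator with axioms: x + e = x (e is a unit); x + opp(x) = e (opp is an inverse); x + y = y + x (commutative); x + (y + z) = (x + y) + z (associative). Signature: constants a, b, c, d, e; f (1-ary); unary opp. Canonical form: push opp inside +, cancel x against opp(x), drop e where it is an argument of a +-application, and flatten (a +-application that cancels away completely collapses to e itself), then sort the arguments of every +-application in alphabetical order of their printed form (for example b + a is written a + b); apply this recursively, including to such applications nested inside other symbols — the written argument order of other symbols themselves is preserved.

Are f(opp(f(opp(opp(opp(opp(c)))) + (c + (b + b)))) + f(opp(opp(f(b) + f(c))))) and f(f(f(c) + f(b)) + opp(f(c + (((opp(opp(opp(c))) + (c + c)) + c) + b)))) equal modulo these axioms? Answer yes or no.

Answer: no — f(f(f(b) + f(c)) + opp(f(b + b + c + c))) vs f(f(f(b) + f(c)) + opp(f(b + c + c + c)))

Derivation:
Left:  f(opp(f(opp(opp(opp(opp(c)))) + (c + (b + b)))) + f(opp(opp(f(b) + f(c)))))
  Work inside:  opp(f(opp(opp(opp(opp(c)))) + (c + (b + b)))) + f(opp(opp(f(b) + f(c))))
  Push opp inside:  distribute opp over + and collapse double opp
  Collect:  opp(f(b + b + c + c)) + f(f(b) + f(c))
  Sort:  f(f(b) + f(c)) + opp(f(b + b + c + c))
  Rebuild:  f(f(f(b) + f(c)) + opp(f(b + b + c + c)))
Right:  f(f(f(c) + f(b)) + opp(f(c + (((opp(opp(opp(c))) + (c + c)) + c) + b))))
  Descend into:  f(f(c) + f(b)) + opp(f(c + (((opp(opp(opp(c))) + (c + c)) + c) + b)))
  Push opp inside:  distribute opp over + and collapse double opp
  Collect:  f(f(b) + f(c)) + opp(f(b + c + c + c))
  Reassemble:  f(f(f(b) + f(c)) + opp(f(b + c + c + c)))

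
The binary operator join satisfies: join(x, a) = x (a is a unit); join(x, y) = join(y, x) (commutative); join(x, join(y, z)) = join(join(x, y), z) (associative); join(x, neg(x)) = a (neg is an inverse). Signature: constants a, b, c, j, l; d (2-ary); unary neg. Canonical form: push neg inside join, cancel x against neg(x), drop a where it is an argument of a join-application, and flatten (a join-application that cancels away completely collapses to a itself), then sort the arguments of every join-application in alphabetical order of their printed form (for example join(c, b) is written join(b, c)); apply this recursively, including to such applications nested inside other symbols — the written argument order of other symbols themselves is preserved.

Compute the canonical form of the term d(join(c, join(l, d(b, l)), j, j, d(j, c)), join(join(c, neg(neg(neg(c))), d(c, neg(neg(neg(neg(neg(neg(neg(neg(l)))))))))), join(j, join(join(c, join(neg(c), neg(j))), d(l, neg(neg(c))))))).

Focus inside:  join(join(c, neg(neg(neg(c))), d(c, neg(neg(neg(neg(neg(neg(neg(neg(l)))))))))), join(j, join(join(c, join(neg(c), neg(j))), d(l, neg(neg(c))))))
Push neg inside:  distribute neg over join and collapse double neg
Inverses cancel:  c cancels; j cancels
Collect:  join(d(c, l), d(l, c))
Reassemble:  d(join(c, d(b, l), d(j, c), j, j, l), join(d(c, l), d(l, c)))

Answer: d(join(c, d(b, l), d(j, c), j, j, l), join(d(c, l), d(l, c)))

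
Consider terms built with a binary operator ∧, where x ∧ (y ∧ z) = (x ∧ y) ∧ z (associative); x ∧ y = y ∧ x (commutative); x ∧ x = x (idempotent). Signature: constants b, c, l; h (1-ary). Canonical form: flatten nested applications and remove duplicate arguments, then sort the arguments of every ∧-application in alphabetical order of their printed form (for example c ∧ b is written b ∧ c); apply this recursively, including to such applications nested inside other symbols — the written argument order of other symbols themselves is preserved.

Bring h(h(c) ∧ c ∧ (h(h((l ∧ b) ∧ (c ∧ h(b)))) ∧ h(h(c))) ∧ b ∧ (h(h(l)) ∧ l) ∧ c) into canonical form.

Descend into:  h(c) ∧ c ∧ (h(h((l ∧ b) ∧ (c ∧ h(b)))) ∧ h(h(c))) ∧ b ∧ (h(h(l)) ∧ l) ∧ c
Flatten:  h(c) ∧ c ∧ h(h((l ∧ b) ∧ (c ∧ h(b)))) ∧ h(h(c)) ∧ b ∧ h(h(l)) ∧ l ∧ c
Simplify inside:  h(h((l ∧ b) ∧ (c ∧ h(b))))  →  h(h(b ∧ c ∧ h(b) ∧ l))
Idempotence:  drop duplicate c
Sort:  b ∧ c ∧ h(c) ∧ h(h(b ∧ c ∧ h(b) ∧ l)) ∧ h(h(c)) ∧ h(h(l)) ∧ l
Rebuild:  h(b ∧ c ∧ h(c) ∧ h(h(b ∧ c ∧ h(b) ∧ l)) ∧ h(h(c)) ∧ h(h(l)) ∧ l)

Answer: h(b ∧ c ∧ h(c) ∧ h(h(b ∧ c ∧ h(b) ∧ l)) ∧ h(h(c)) ∧ h(h(l)) ∧ l)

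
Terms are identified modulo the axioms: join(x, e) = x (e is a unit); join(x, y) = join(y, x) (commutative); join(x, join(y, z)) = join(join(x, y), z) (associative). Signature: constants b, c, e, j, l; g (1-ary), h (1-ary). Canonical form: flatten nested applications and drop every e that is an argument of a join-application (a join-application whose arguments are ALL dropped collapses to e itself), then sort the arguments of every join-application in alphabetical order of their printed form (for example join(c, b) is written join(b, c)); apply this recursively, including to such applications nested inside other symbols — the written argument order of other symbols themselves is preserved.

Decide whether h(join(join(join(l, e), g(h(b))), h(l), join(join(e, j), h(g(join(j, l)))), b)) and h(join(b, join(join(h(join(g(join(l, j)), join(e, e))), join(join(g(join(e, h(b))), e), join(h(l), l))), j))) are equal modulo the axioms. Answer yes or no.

Left:  h(join(join(join(l, e), g(h(b))), h(l), join(join(e, j), h(g(join(j, l)))), b))
  Descend into:  join(join(join(l, e), g(h(b))), h(l), join(join(e, j), h(g(join(j, l)))), b)
  Flatten:  join(l, e, g(h(b)), h(l), e, j, h(g(join(j, l))), b)
  Drop the unit:  drop e (×2)
  Order the arguments:  join(b, g(h(b)), h(g(join(j, l))), h(l), j, l)
  Rebuild:  h(join(b, g(h(b)), h(g(join(j, l))), h(l), j, l))
Right:  h(join(b, join(join(h(join(g(join(l, j)), join(e, e))), join(join(g(join(e, h(b))), e), join(h(l), l))), j)))
  Work inside:  join(b, join(join(h(join(g(join(l, j)), join(e, e))), join(join(g(join(e, h(b))), e), join(h(l), l))), j))
  Flatten:  join(b, h(join(g(join(l, j)), join(e, e))), g(join(e, h(b))), e, h(l), l, j)
  Inside:  h(join(g(join(l, j)), join(e, e)))  →  h(g(join(j, l)))
  Canonicalize subterm:  g(join(e, h(b)))  →  g(h(b))
  Drop the unit:  drop e
  Order the arguments:  join(b, g(h(b)), h(g(join(j, l))), h(l), j, l)
  Rebuild:  h(join(b, g(h(b)), h(g(join(j, l))), h(l), j, l))

Answer: yes — both canonical forms are h(join(b, g(h(b)), h(g(join(j, l))), h(l), j, l))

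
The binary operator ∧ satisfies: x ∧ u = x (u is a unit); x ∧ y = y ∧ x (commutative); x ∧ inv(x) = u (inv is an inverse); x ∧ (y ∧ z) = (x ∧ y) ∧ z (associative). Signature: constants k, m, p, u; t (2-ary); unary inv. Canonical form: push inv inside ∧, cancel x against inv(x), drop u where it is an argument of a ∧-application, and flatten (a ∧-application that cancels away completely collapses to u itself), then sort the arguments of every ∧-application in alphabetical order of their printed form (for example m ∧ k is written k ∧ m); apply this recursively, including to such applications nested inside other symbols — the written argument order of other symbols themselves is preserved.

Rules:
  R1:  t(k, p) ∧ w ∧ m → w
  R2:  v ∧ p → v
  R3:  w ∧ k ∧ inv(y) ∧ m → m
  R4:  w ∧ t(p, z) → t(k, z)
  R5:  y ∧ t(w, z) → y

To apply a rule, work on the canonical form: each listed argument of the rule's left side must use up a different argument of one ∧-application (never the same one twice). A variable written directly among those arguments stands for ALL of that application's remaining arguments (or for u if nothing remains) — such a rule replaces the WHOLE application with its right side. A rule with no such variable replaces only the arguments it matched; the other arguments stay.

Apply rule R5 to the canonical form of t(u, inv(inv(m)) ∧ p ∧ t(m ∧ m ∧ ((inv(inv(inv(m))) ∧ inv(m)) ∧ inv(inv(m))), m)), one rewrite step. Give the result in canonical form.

Answer: t(u, m ∧ p)

Derivation:
Canonical form:  t(u, m ∧ p ∧ t(m, m))
Match R5:  consume t(m, m);  w := m, y := m ∧ p, z := m
The extension variable absorbs all remaining arguments, so the whole application is rewritten.
New term:  t(u, m ∧ p)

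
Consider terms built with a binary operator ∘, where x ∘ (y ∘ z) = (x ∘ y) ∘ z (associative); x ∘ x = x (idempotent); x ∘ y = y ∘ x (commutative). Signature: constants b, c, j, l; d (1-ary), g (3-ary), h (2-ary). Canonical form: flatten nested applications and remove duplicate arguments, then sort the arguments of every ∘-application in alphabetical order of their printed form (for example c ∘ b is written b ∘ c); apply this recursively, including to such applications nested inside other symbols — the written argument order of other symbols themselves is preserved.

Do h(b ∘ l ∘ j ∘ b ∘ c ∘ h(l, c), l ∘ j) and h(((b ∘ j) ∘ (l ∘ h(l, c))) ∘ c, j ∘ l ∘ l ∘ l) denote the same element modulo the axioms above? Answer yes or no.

Answer: yes — both canonical forms are h(b ∘ c ∘ h(l, c) ∘ j ∘ l, j ∘ l)

Derivation:
Left:  h(b ∘ l ∘ j ∘ b ∘ c ∘ h(l, c), l ∘ j)
  Focus inside:  b ∘ l ∘ j ∘ b ∘ c ∘ h(l, c)
  Deduplicate:  drop duplicate b
  Order the arguments:  b ∘ c ∘ h(l, c) ∘ j ∘ l
  Rebuild:  h(b ∘ c ∘ h(l, c) ∘ j ∘ l, j ∘ l)
Right:  h(((b ∘ j) ∘ (l ∘ h(l, c))) ∘ c, j ∘ l ∘ l ∘ l)
  Focus inside:  ((b ∘ j) ∘ (l ∘ h(l, c))) ∘ c
  Merge nested applications:  b ∘ j ∘ l ∘ h(l, c) ∘ c
  Sort:  b ∘ c ∘ h(l, c) ∘ j ∘ l
  Rebuild:  h(b ∘ c ∘ h(l, c) ∘ j ∘ l, j ∘ l)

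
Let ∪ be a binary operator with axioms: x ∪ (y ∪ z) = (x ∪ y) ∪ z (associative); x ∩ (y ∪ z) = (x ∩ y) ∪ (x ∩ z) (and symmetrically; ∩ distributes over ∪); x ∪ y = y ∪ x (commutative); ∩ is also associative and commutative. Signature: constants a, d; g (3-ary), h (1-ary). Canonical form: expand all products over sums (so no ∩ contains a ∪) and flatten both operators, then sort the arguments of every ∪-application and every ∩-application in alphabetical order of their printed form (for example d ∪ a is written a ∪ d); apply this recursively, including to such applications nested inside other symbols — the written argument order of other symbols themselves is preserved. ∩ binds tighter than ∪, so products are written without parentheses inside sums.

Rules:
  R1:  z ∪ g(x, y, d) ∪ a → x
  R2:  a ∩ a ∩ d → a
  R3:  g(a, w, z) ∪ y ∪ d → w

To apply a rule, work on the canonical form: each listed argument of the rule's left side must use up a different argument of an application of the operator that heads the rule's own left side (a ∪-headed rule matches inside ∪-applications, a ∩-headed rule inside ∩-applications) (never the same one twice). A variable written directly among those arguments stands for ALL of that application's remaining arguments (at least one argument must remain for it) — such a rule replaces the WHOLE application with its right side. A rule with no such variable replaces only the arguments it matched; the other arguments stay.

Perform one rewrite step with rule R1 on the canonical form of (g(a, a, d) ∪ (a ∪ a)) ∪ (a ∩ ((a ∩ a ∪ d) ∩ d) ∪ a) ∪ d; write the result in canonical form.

Canonical form:  a ∪ a ∪ a ∪ a ∩ a ∩ a ∩ d ∪ a ∩ d ∩ d ∪ d ∪ g(a, a, d)
Apply R1:  consuming a, g(a, a, d);  x := a, y := a, z := a ∪ a ∪ a ∩ a ∩ a ∩ d ∪ a ∩ d ∩ d ∪ d
The extension variable absorbs all remaining arguments, so the whole application is rewritten.
Giving:  a

Answer: a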